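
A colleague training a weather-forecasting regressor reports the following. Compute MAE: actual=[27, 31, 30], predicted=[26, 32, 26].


Absolute errors: |27-26|=1, |31-32|=1, |30-26|=4
Sum = 6
MAE = 6/3 = 2

2


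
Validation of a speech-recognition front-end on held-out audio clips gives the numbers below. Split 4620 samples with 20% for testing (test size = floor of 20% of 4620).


Test = ⌊4620·20/100⌋ = 924
Train = 4620 - 924 = 3696

Train: 3696, Test: 924


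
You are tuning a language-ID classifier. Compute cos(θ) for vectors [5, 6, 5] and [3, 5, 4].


A·B = 5·3 + 6·5 + 5·4 = 65
‖A‖ = √86 = 9.2736, ‖B‖ = √50 = 7.0711
cos = 65/(√86·√50) = 65/√4300 = 0.9912

0.9912


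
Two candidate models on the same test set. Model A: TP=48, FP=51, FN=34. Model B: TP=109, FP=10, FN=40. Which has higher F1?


Model A: P=48/99=0.4848, R=48/82=0.5854, F1=2PR/(P+R)=2TP/(2TP+FP+FN)=96/181=0.5304
Model B: P=109/119=0.916, R=109/149=0.7315, F1=2PR/(P+R)=2TP/(2TP+FP+FN)=218/268=0.8134
0.5304 < 0.8134 → Model B

Model B


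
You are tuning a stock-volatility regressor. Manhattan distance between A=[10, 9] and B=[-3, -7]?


d = |10+ 3| + |9+ 7|
  = 13 + 16
  = 29

29


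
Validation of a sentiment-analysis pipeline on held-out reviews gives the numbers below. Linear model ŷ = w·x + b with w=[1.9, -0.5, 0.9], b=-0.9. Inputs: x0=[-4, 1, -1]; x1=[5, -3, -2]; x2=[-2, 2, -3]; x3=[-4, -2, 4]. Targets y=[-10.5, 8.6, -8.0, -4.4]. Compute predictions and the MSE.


ŷ0 = (1.9)·(-4) + (-0.5)·(1) + (0.9)·(-1) - 0.9 = -9.9
ŷ1 = (1.9)·(5) + (-0.5)·(-3) + (0.9)·(-2) - 0.9 = 8.3
ŷ2 = (1.9)·(-2) + (-0.5)·(2) + (0.9)·(-3) - 0.9 = -8.4
ŷ3 = (1.9)·(-4) + (-0.5)·(-2) + (0.9)·(4) - 0.9 = -3.9
errors² = [0.36, 0.09, 0.16, 0.25]
MSE = 0.8600/4 = 0.215

0.215


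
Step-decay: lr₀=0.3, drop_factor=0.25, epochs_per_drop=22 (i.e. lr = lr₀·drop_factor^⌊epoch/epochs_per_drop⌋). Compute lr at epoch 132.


n_drops = ⌊132/22⌋ = 6
lr = 0.3·0.25^6 = 0.3·0.000244140625 = 0.0000732421875

0.0000732421875


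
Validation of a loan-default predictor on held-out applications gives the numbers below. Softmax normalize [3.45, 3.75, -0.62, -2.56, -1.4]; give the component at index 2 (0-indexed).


Exponentials: e^3.45=31.5004, e^3.75=42.5211, e^-0.62=0.5379, e^-2.56=0.0773, e^-1.4=0.2466
Sum = 74.8833
Softmax = [0.4207, 0.5678, 0.0072, 0.001, 0.0033]
p[2] = 0.5379/74.8833 = 0.0072

0.0072


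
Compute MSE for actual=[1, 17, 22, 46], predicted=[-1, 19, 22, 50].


Squared errors: (1+ 1)²=4, (17-19)²=4, (22-22)²=0, (46-50)²=16
Sum = 24
MSE = 24/4 = 6

6


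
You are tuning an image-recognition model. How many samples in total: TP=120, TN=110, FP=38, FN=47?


Total = TP + TN + FP + FN
= 120 + 110 + 38 + 47
= 315
(Predicted positive: 158, predicted negative: 157)

315


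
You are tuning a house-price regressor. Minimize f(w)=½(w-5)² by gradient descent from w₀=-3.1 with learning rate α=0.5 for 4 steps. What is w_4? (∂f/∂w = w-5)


step 1: grad = -3.1-5 = -8.1; w = -3.1 - 0.5·(-8.1) = 0.95
step 2: grad = 0.95-5 = -4.05; w = 0.95 - 0.5·(-4.05) = 2.975
step 3: grad = 2.975-5 = -2.025; w = 2.975 - 0.5·(-2.025) = 3.9875
step 4: grad = 3.9875-5 = -1.0125; w = 3.9875 - 0.5·(-1.0125) = 4.49375

4.49375


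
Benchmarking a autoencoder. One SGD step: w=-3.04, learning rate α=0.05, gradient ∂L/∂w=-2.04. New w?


w_new = w - α·∇
= -3.04 - 0.05·-2.04
= -3.04 + 0.102
= -2.938

-2.938


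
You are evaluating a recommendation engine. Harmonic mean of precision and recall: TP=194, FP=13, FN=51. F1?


Precision = 194/207 = 0.9372
Recall = 194/245 = 0.7918
F1 = 2·P·R/(P+R) = 2·TP/(2·TP+FP+FN) = 388/(388+13+51) = 388/452 = 0.8584

0.8584


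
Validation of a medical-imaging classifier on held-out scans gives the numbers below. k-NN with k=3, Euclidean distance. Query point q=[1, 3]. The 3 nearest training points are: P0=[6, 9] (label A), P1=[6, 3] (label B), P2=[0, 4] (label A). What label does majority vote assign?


d(q,P0) = 7.8102  (label A)
d(q,P1) = 5.0  (label B)
d(q,P2) = 1.4142  (label A)
Votes: A=2, B=1
Majority → A

A


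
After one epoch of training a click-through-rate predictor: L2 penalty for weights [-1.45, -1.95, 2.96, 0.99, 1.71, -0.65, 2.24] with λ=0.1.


‖w‖₂² = (-1.45)² + (-1.95)² + (2.96)² + (0.99)² + (1.71)² + (-0.65)² + (2.24)²
     = 2.1025 + 3.8025 + 8.7616 + 0.9801 + 2.9241 + 0.4225 + 5.0176
     = 24.0109
λ·‖w‖₂² = 0.1·24.0109 = 2.40109

2.40109


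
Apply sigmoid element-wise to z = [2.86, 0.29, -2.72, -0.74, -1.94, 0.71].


σ(2.86) = 1/(1+e^-2.86) = 0.9458
σ(0.29) = 1/(1+e^-0.29) = 0.572
σ(-2.72) = 1/(1+e^2.72) = 0.0618
σ(-0.74) = 1/(1+e^0.74) = 0.323
σ(-1.94) = 1/(1+e^1.94) = 0.1256
σ(0.71) = 1/(1+e^-0.71) = 0.6704
result = [0.9458, 0.572, 0.0618, 0.323, 0.1256, 0.6704]

[0.9458, 0.572, 0.0618, 0.323, 0.1256, 0.6704]


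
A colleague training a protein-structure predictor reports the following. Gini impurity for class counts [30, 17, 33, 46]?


Probabilities: [30/126, 17/126, 33/126, 46/126] ≈ [0.2381, 0.1349, 0.2619, 0.3651]
Σpᵢ² = (900 + 289 + 1089 + 2116)/126² = 4394/15876
Gini = 1 - Σpᵢ² = 1 - 4394/15876 = 0.7232

0.7232


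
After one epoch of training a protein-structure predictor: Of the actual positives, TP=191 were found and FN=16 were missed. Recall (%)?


Recall = TP/(TP+FN)
= 191/(191+16)
= 191/207 = 92.27%

92.27%


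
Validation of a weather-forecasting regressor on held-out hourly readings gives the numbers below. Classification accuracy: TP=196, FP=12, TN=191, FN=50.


Accuracy = (TP+TN)/(TP+TN+FP+FN)
= (196+191)/(449)
= 387/449 = 86.19%

86.19%


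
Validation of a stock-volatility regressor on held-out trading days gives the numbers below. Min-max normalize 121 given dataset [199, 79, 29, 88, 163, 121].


min=29, max=199
(121-29)/(199-29) = 92/170 = 0.5412

0.5412


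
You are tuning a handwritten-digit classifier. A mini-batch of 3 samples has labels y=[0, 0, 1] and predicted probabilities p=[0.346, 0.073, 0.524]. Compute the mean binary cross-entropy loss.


L[0] = -ln(1-0.346) = -ln(0.654) = 0.4246
L[1] = -ln(1-0.073) = -ln(0.927) = 0.0758
L[2] = -ln(0.524) = 0.6463
mean = (0.4246 + 0.0758 + 0.6463)/3 = 0.3822

0.3822


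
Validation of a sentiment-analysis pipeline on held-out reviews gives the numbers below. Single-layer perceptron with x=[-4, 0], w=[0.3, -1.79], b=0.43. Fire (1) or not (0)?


z = (-4)·(0.3) + (0)·(-1.79) + 0.43
  = -0.77
step(z) = 0 (z<0)

0


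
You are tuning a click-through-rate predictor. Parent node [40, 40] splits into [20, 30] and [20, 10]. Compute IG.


Parent = [40, 40], H_parent = 1
H_left = 0.971 (n=50), H_right = 0.9183 (n=30)
H_children = (50/80)·0.971 + (30/80)·0.9183 = 0.9512
IG = 1 - 0.9512 = 0.0488

0.0488


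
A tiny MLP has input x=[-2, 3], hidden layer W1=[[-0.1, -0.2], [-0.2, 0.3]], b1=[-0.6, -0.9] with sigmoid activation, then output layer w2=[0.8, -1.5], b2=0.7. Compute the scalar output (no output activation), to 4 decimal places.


z1[0] = (-0.1)·(-2) + (-0.2)·(3) - 0.6 = -1.0
z1[1] = (-0.2)·(-2) + (0.3)·(3) - 0.9 = 0.4
h = sigmoid(z1) = [0.2689, 0.5987]
output = (0.8)·(0.2689) + (-1.5)·(0.5987) + 0.7 = 0.0171

0.0171


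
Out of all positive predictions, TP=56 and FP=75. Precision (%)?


Precision = TP/(TP+FP)
= 56/(56+75)
= 56/131 = 42.75%

42.75%


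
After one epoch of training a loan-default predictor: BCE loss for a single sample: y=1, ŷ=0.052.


BCE = -[y·ln(p) + (1-y)·ln(1-p)]
= -1·ln(0.052) - 0
= -ln(0.052) = 2.9565

2.9565


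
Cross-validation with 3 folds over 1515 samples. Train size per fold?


Fold size = 1515/3 = 505
Training per fold = 1515 - 505 = 1010

1010


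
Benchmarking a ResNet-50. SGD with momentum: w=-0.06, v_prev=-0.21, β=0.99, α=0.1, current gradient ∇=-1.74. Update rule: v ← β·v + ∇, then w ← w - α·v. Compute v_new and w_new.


v_new = 0.99·-0.21 - 1.74 = -0.2079 - 1.74 = -1.9479
w_new = -0.06 - 0.1·-1.9479 = -0.06 + 0.19479 = 0.13479

v_new=-1.9479, w_new=0.13479


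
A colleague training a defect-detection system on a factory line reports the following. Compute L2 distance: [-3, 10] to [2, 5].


d = √((-3-2)² + (10-5)²)
  = √(25 + 25)
  = √50 = 7.0711

7.0711


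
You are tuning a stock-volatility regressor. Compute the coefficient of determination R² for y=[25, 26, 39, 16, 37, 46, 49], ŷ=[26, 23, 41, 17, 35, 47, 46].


ȳ = 34
SS_res = Σ(y-ŷ)² = 29
SS_tot = Σ(y-ȳ)² = 872
R² = 1 - SS_res/SS_tot = 1 - 0.0333 = 0.9667

0.9667


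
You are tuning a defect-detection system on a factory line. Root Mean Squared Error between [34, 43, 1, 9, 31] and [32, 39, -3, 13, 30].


MSE = 53/5 = 10.6
RMSE = √(53/5) = 3.2558

3.2558


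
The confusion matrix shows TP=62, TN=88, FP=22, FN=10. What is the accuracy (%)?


Accuracy = (TP+TN)/(TP+TN+FP+FN)
= (62+88)/(182)
= 150/182 = 82.42%

82.42%


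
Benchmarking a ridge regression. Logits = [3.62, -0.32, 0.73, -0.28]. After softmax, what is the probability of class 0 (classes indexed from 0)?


Exponentials: e^3.62=37.3376, e^-0.32=0.7261, e^0.73=2.0751, e^-0.28=0.7558
Sum = 40.8946
Softmax = [0.913, 0.0178, 0.0507, 0.0185]
p[0] = 37.3376/40.8946 = 0.913

0.913


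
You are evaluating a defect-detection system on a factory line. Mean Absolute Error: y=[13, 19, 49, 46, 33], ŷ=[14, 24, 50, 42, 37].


Absolute errors: |13-14|=1, |19-24|=5, |49-50|=1, |46-42|=4, |33-37|=4
Sum = 15
MAE = 15/5 = 3

3


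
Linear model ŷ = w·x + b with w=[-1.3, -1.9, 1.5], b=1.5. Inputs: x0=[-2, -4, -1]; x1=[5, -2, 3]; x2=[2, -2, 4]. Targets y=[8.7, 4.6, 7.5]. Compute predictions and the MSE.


ŷ0 = (-1.3)·(-2) + (-1.9)·(-4) + (1.5)·(-1) + 1.5 = 10.2
ŷ1 = (-1.3)·(5) + (-1.9)·(-2) + (1.5)·(3) + 1.5 = 3.3
ŷ2 = (-1.3)·(2) + (-1.9)·(-2) + (1.5)·(4) + 1.5 = 8.7
errors² = [2.25, 1.69, 1.44]
MSE = 5.3800/3 = 1.7933

1.7933


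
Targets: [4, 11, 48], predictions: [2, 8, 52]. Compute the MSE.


Squared errors: (4-2)²=4, (11-8)²=9, (48-52)²=16
Sum = 29
MSE = 29/3 = 29/3

29/3


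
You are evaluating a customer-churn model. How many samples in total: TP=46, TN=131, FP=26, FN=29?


Total = TP + TN + FP + FN
= 46 + 131 + 26 + 29
= 232
(Predicted positive: 72, predicted negative: 160)

232


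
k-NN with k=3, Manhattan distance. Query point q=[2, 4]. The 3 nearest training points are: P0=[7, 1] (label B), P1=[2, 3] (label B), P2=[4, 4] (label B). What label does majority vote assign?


d(q,P0) = 8  (label B)
d(q,P1) = 1  (label B)
d(q,P2) = 2  (label B)
Votes: A=0, B=3
Majority → B

B


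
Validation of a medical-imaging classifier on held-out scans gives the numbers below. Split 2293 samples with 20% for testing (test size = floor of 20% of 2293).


Test = ⌊2293·20/100⌋ = 458
Train = 2293 - 458 = 1835

Train: 1835, Test: 458


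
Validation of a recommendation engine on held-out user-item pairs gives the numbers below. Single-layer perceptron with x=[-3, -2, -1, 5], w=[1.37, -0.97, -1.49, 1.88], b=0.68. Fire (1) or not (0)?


z = (-3)·(1.37) + (-2)·(-0.97) + (-1)·(-1.49) + (5)·(1.88) + 0.68
  = 9.4
step(z) = 1 (z≥0)

1


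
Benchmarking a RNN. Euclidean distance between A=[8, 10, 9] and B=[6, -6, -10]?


d = √((8-6)² + (10+ 6)² + (9+ 10)²)
  = √(4 + 256 + 361)
  = √621 = 24.9199

24.9199


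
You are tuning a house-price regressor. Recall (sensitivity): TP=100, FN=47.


Recall = TP/(TP+FN)
= 100/(100+47)
= 100/147 = 68.03%

68.03%


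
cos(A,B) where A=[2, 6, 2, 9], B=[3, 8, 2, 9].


A·B = 2·3 + 6·8 + 2·2 + 9·9 = 139
‖A‖ = √125 = 11.1803, ‖B‖ = √158 = 12.5698
cos = 139/(√125·√158) = 139/√19750 = 0.9891

0.9891


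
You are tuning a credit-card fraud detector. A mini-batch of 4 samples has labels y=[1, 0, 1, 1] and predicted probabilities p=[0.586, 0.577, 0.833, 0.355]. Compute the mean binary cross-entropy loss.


L[0] = -ln(0.586) = 0.5344
L[1] = -ln(1-0.577) = -ln(0.423) = 0.8604
L[2] = -ln(0.833) = 0.1827
L[3] = -ln(0.355) = 1.0356
mean = (0.5344 + 0.8604 + 0.1827 + 1.0356)/4 = 0.6533

0.6533


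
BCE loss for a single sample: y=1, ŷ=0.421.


BCE = -[y·ln(p) + (1-y)·ln(1-p)]
= -1·ln(0.421) - 0
= -ln(0.421) = 0.8651

0.8651


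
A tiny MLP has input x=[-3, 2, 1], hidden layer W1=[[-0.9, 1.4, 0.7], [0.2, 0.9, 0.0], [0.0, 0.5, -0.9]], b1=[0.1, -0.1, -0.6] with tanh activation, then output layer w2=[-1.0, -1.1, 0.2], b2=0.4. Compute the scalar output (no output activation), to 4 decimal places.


z1[0] = (-0.9)·(-3) + (1.4)·(2) + (0.7)·(1) + 0.1 = 6.3
z1[1] = (0.2)·(-3) + (0.9)·(2) + (0.0)·(1) - 0.1 = 1.1
z1[2] = (0.0)·(-3) + (0.5)·(2) + (-0.9)·(1) - 0.6 = -0.5
h = tanh(z1) = [1.0, 0.8005, -0.4621]
output = (-1.0)·(1.0) + (-1.1)·(0.8005) + (0.2)·(-0.4621) + 0.4 = -1.573

-1.573


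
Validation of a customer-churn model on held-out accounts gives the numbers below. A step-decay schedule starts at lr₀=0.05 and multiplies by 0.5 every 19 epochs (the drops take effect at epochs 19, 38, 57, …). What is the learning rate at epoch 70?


n_drops = ⌊70/19⌋ = 3
lr = 0.05·0.5^3 = 0.05·0.125 = 0.00625

0.00625


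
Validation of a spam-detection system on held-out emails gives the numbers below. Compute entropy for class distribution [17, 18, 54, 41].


Probabilities: [17/130, 18/130, 54/130, 41/130] ≈ [0.1308, 0.1385, 0.4154, 0.3154]
H = -((17/130)·log₂(17/130) + (18/130)·log₂(18/130) + (54/130)·log₂(54/130) + (41/130)·log₂(41/130))
  = 1.8303 bits

1.8303 bits


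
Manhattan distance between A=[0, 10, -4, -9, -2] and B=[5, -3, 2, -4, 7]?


d = |0-5| + |10+ 3| + |-4-2| + |-9+ 4| + |-2-7|
  = 5 + 13 + 6 + 5 + 9
  = 38

38


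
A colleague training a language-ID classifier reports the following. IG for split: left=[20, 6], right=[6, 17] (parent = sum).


Parent = [26, 23], H_parent = 0.9973
H_left = 0.7793 (n=26), H_right = 0.8281 (n=23)
H_children = (26/49)·0.7793 + (23/49)·0.8281 = 0.8022
IG = 0.9973 - 0.8022 = 0.1951

0.1951


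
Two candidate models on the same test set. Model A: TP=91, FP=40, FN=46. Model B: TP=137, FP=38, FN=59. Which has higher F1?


Model A: P=91/131=0.6947, R=91/137=0.6642, F1=2PR/(P+R)=2TP/(2TP+FP+FN)=182/268=0.6791
Model B: P=137/175=0.7829, R=137/196=0.699, F1=2PR/(P+R)=2TP/(2TP+FP+FN)=274/371=0.7385
0.6791 < 0.7385 → Model B

Model B


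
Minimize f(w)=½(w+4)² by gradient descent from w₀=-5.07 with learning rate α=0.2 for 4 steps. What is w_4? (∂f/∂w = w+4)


step 1: grad = -5.07+4 = -1.07; w = -5.07 - 0.2·(-1.07) = -4.856
step 2: grad = -4.856+4 = -0.856; w = -4.856 - 0.2·(-0.856) = -4.6848
step 3: grad = -4.6848+4 = -0.6848; w = -4.6848 - 0.2·(-0.6848) = -4.54784
step 4: grad = -4.54784+4 = -0.54784; w = -4.54784 - 0.2·(-0.54784) = -4.438272

-4.438272


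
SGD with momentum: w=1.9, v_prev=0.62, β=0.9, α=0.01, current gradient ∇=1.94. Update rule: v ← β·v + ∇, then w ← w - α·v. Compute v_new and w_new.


v_new = 0.9·0.62 + 1.94 = 0.558 + 1.94 = 2.498
w_new = 1.9 - 0.01·2.498 = 1.9 - 0.02498 = 1.87502

v_new=2.498, w_new=1.87502


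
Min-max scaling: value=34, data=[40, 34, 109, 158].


min=34, max=158
(34-34)/(158-34) = 0/124 = 0.0

0.0


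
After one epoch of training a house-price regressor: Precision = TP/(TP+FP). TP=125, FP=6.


Precision = TP/(TP+FP)
= 125/(125+6)
= 125/131 = 95.42%

95.42%


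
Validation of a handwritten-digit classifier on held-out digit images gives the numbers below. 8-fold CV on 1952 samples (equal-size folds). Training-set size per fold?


Fold size = 1952/8 = 244
Training per fold = 1952 - 244 = 1708

1708


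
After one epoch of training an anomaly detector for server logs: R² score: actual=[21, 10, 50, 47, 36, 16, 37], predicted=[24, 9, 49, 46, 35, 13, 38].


ȳ = 31
SS_res = Σ(y-ŷ)² = 23
SS_tot = Σ(y-ȳ)² = 1444
R² = 1 - SS_res/SS_tot = 1 - 0.0159 = 0.9841

0.9841


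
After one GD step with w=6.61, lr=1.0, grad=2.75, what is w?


w_new = w - α·∇
= 6.61 - 1.0·2.75
= 6.61 - 2.75
= 3.86

3.86


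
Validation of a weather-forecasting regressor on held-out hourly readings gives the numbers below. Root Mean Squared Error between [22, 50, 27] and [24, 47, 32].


MSE = 38/3 = 12.6667
RMSE = √(38/3) = 3.559

3.559


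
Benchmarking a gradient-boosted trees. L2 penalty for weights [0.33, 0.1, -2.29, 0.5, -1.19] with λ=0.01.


‖w‖₂² = (0.33)² + (0.1)² + (-2.29)² + (0.5)² + (-1.19)²
     = 0.1089 + 0.01 + 5.2441 + 0.25 + 1.4161
     = 7.0291
λ·‖w‖₂² = 0.01·7.0291 = 0.070291

0.070291


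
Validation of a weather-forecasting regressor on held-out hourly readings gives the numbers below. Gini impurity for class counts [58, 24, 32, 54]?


Probabilities: [58/168, 24/168, 32/168, 54/168] ≈ [0.3452, 0.1429, 0.1905, 0.3214]
Σpᵢ² = (3364 + 576 + 1024 + 2916)/168² = 7880/28224
Gini = 1 - Σpᵢ² = 1 - 7880/28224 = 0.7208

0.7208


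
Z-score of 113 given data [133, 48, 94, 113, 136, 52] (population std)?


μ = 96, σ = 35.3601
z = (113 - 96)/35.3601 = 0.4808

0.4808


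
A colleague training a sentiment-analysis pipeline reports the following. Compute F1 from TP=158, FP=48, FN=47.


Precision = 158/206 = 0.767
Recall = 158/205 = 0.7707
F1 = 2·P·R/(P+R) = 2·TP/(2·TP+FP+FN) = 316/(316+48+47) = 316/411 = 0.7689

0.7689


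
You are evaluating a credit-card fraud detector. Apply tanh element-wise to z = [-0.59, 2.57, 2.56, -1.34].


tanh(-0.59) = -0.5299
tanh(2.57) = 0.9884
tanh(2.56) = 0.9881
tanh(-1.34) = -0.8717
result = [-0.5299, 0.9884, 0.9881, -0.8717]

[-0.5299, 0.9884, 0.9881, -0.8717]


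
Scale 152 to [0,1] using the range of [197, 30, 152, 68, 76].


min=30, max=197
(152-30)/(197-30) = 122/167 = 0.7305

0.7305


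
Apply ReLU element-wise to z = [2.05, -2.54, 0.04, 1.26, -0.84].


ReLU(2.05) = max(0, 2.05) = 2.05
ReLU(-2.54) = max(0, -2.54) = 0.0
ReLU(0.04) = max(0, 0.04) = 0.04
ReLU(1.26) = max(0, 1.26) = 1.26
ReLU(-0.84) = max(0, -0.84) = 0.0
result = [2.05, 0.0, 0.04, 1.26, 0.0]

[2.05, 0.0, 0.04, 1.26, 0.0]


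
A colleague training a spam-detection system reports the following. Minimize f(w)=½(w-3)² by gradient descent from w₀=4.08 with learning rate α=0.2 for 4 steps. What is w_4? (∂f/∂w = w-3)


step 1: grad = 4.08-3 = 1.08; w = 4.08 - 0.2·(1.08) = 3.864
step 2: grad = 3.864-3 = 0.864; w = 3.864 - 0.2·(0.864) = 3.6912
step 3: grad = 3.6912-3 = 0.6912; w = 3.6912 - 0.2·(0.6912) = 3.55296
step 4: grad = 3.55296-3 = 0.55296; w = 3.55296 - 0.2·(0.55296) = 3.442368

3.442368


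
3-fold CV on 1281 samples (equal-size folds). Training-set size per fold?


Fold size = 1281/3 = 427
Training per fold = 1281 - 427 = 854

854


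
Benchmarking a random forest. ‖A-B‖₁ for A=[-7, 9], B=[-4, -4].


d = |-7+ 4| + |9+ 4|
  = 3 + 13
  = 16

16


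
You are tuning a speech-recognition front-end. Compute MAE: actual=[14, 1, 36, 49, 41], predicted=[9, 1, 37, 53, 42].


Absolute errors: |14-9|=5, |1-1|=0, |36-37|=1, |49-53|=4, |41-42|=1
Sum = 11
MAE = 11/5 = 11/5

11/5


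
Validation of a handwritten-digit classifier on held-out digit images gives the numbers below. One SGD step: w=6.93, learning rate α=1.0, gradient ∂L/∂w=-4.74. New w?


w_new = w - α·∇
= 6.93 - 1.0·-4.74
= 6.93 + 4.74
= 11.67

11.67


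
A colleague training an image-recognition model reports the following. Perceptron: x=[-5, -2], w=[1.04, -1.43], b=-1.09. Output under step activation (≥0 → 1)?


z = (-5)·(1.04) + (-2)·(-1.43) - 1.09
  = -3.43
step(z) = 0 (z<0)

0


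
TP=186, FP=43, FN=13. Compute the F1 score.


Precision = 186/229 = 0.8122
Recall = 186/199 = 0.9347
F1 = 2·P·R/(P+R) = 2·TP/(2·TP+FP+FN) = 372/(372+43+13) = 372/428 = 0.8692

0.8692


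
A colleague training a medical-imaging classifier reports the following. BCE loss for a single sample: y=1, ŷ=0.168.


BCE = -[y·ln(p) + (1-y)·ln(1-p)]
= -1·ln(0.168) - 0
= -ln(0.168) = 1.7838

1.7838


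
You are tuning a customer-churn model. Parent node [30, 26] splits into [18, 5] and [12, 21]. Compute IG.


Parent = [30, 26], H_parent = 0.9963
H_left = 0.7554 (n=23), H_right = 0.9457 (n=33)
H_children = (23/56)·0.7554 + (33/56)·0.9457 = 0.8675
IG = 0.9963 - 0.8675 = 0.1288

0.1288


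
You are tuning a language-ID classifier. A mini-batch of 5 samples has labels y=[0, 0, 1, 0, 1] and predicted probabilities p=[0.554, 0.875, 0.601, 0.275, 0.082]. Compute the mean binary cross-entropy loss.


L[0] = -ln(1-0.554) = -ln(0.446) = 0.8074
L[1] = -ln(1-0.875) = -ln(0.125) = 2.0794
L[2] = -ln(0.601) = 0.5092
L[3] = -ln(1-0.275) = -ln(0.725) = 0.3216
L[4] = -ln(0.082) = 2.501
mean = (0.8074 + 2.0794 + 0.5092 + 0.3216 + 2.501)/5 = 1.2437

1.2437


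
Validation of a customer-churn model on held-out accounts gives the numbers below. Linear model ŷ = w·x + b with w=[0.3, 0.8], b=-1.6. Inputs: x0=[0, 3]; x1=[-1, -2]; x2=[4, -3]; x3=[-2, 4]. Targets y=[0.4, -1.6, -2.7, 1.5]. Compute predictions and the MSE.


ŷ0 = (0.3)·(0) + (0.8)·(3) - 1.6 = 0.8
ŷ1 = (0.3)·(-1) + (0.8)·(-2) - 1.6 = -3.5
ŷ2 = (0.3)·(4) + (0.8)·(-3) - 1.6 = -2.8
ŷ3 = (0.3)·(-2) + (0.8)·(4) - 1.6 = 1.0
errors² = [0.16, 3.61, 0.01, 0.25]
MSE = 4.0300/4 = 1.0075

1.0075


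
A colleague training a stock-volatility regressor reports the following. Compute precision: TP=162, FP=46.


Precision = TP/(TP+FP)
= 162/(162+46)
= 162/208 = 77.88%

77.88%


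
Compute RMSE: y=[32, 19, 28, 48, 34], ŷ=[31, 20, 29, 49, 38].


MSE = 20/5 = 4
RMSE = √(20/5) = 2.0

2.0


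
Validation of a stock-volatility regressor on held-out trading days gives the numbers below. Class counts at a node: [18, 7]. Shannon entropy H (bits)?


Probabilities: [18/25, 7/25] ≈ [0.72, 0.28]
H = -((18/25)·log₂(18/25) + (7/25)·log₂(7/25))
  = 0.8555 bits

0.8555 bits


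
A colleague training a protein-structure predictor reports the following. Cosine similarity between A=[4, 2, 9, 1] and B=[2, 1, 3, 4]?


A·B = 4·2 + 2·1 + 9·3 + 1·4 = 41
‖A‖ = √102 = 10.0995, ‖B‖ = √30 = 5.4772
cos = 41/(√102·√30) = 41/√3060 = 0.7412

0.7412


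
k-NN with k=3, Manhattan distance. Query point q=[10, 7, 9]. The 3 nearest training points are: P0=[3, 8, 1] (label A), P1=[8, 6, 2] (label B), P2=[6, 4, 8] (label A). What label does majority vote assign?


d(q,P0) = 16  (label A)
d(q,P1) = 10  (label B)
d(q,P2) = 8  (label A)
Votes: A=2, B=1
Majority → A

A


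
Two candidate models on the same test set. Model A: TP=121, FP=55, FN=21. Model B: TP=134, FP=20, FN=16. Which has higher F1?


Model A: P=121/176=0.6875, R=121/142=0.8521, F1=2PR/(P+R)=2TP/(2TP+FP+FN)=242/318=0.761
Model B: P=134/154=0.8701, R=134/150=0.8933, F1=2PR/(P+R)=2TP/(2TP+FP+FN)=268/304=0.8816
0.761 < 0.8816 → Model B

Model B


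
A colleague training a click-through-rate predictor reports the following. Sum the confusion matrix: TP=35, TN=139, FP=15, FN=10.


Total = TP + TN + FP + FN
= 35 + 139 + 15 + 10
= 199
(Predicted positive: 50, predicted negative: 149)

199


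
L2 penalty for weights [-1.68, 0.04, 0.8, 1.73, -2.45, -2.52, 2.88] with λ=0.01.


‖w‖₂² = (-1.68)² + (0.04)² + (0.8)² + (1.73)² + (-2.45)² + (-2.52)² + (2.88)²
     = 2.8224 + 0.0016 + 0.64 + 2.9929 + 6.0025 + 6.3504 + 8.2944
     = 27.1042
λ·‖w‖₂² = 0.01·27.1042 = 0.271042

0.271042


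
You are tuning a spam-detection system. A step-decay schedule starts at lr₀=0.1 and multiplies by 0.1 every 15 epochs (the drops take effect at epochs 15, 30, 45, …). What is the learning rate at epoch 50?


n_drops = ⌊50/15⌋ = 3
lr = 0.1·0.1^3 = 0.1·0.001 = 0.0001

0.0001


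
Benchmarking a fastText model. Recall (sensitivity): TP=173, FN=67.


Recall = TP/(TP+FN)
= 173/(173+67)
= 173/240 = 72.08%

72.08%


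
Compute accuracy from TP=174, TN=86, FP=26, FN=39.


Accuracy = (TP+TN)/(TP+TN+FP+FN)
= (174+86)/(325)
= 260/325 = 80.0%

80.0%


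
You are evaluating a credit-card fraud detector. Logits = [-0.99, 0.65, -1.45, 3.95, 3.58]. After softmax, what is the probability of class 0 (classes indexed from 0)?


Exponentials: e^-0.99=0.3716, e^0.65=1.9155, e^-1.45=0.2346, e^3.95=51.9354, e^3.58=35.8735
Sum = 90.3306
Softmax = [0.0041, 0.0212, 0.0026, 0.5749, 0.3971]
p[0] = 0.3716/90.3306 = 0.0041

0.0041


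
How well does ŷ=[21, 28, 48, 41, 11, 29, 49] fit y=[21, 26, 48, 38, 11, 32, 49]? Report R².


ȳ = 32.1429
SS_res = Σ(y-ŷ)² = 22
SS_tot = Σ(y-ȳ)² = 1178.86
R² = 1 - SS_res/SS_tot = 1 - 0.0187 = 0.9813

0.9813


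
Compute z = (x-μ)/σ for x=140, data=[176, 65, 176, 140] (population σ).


μ = 139.25, σ = 45.3176
z = (140 - 139.25)/45.3176 = 0.0165

0.0165


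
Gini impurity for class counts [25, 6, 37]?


Probabilities: [25/68, 6/68, 37/68] ≈ [0.3676, 0.0882, 0.5441]
Σpᵢ² = (625 + 36 + 1369)/68² = 2030/4624
Gini = 1 - Σpᵢ² = 1 - 2030/4624 = 0.561

0.561


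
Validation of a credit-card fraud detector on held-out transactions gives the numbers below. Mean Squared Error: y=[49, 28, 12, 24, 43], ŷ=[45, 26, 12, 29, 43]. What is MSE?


Squared errors: (49-45)²=16, (28-26)²=4, (12-12)²=0, (24-29)²=25, (43-43)²=0
Sum = 45
MSE = 45/5 = 9

9


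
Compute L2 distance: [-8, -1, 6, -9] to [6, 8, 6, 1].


d = √((-8-6)² + (-1-8)² + (6-6)² + (-9-1)²)
  = √(196 + 81 + 0 + 100)
  = √377 = 19.4165

19.4165


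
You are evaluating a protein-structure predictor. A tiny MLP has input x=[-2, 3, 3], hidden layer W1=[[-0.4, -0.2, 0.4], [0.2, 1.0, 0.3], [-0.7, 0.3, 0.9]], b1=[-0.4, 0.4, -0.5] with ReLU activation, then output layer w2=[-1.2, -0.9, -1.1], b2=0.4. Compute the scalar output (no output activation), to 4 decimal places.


z1[0] = (-0.4)·(-2) + (-0.2)·(3) + (0.4)·(3) - 0.4 = 1.0
z1[1] = (0.2)·(-2) + (1.0)·(3) + (0.3)·(3) + 0.4 = 3.9
z1[2] = (-0.7)·(-2) + (0.3)·(3) + (0.9)·(3) - 0.5 = 4.5
h = ReLU(z1) = [1.0, 3.9, 4.5]
output = (-1.2)·(1.0) + (-0.9)·(3.9) + (-1.1)·(4.5) + 0.4 = -9.26

-9.26


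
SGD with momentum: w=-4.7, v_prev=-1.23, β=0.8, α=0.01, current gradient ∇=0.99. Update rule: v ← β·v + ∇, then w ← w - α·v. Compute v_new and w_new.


v_new = 0.8·-1.23 + 0.99 = -0.984 + 0.99 = 0.006
w_new = -4.7 - 0.01·0.006 = -4.7 - 0.00006 = -4.70006

v_new=0.006, w_new=-4.70006


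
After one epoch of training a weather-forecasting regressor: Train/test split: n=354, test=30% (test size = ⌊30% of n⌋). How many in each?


Test = ⌊354·30/100⌋ = 106
Train = 354 - 106 = 248

Train: 248, Test: 106


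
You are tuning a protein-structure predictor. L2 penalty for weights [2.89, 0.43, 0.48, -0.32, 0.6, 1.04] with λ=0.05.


‖w‖₂² = (2.89)² + (0.43)² + (0.48)² + (-0.32)² + (0.6)² + (1.04)²
     = 8.3521 + 0.1849 + 0.2304 + 0.1024 + 0.36 + 1.0816
     = 10.3114
λ·‖w‖₂² = 0.05·10.3114 = 0.51557

0.51557


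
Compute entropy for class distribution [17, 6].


Probabilities: [17/23, 6/23] ≈ [0.7391, 0.2609]
H = -((17/23)·log₂(17/23) + (6/23)·log₂(6/23))
  = 0.8281 bits

0.8281 bits


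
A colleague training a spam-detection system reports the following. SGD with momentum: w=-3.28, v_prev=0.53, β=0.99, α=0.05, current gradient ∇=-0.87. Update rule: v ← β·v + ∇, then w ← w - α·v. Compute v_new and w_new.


v_new = 0.99·0.53 - 0.87 = 0.5247 - 0.87 = -0.3453
w_new = -3.28 - 0.05·-0.3453 = -3.28 + 0.017265 = -3.262735

v_new=-0.3453, w_new=-3.262735


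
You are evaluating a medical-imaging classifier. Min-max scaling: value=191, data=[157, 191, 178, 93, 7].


min=7, max=191
(191-7)/(191-7) = 184/184 = 1.0

1.0


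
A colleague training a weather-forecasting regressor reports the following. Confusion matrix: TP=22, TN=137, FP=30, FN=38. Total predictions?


Total = TP + TN + FP + FN
= 22 + 137 + 30 + 38
= 227
(Predicted positive: 52, predicted negative: 175)

227


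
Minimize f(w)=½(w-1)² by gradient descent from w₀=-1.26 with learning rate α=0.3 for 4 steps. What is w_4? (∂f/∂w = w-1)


step 1: grad = -1.26-1 = -2.26; w = -1.26 - 0.3·(-2.26) = -0.582
step 2: grad = -0.582-1 = -1.582; w = -0.582 - 0.3·(-1.582) = -0.1074
step 3: grad = -0.1074-1 = -1.1074; w = -0.1074 - 0.3·(-1.1074) = 0.22482
step 4: grad = 0.22482-1 = -0.77518; w = 0.22482 - 0.3·(-0.77518) = 0.457374

0.457374


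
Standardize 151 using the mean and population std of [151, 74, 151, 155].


μ = 132.75, σ = 33.9586
z = (151 - 132.75)/33.9586 = 0.5374

0.5374


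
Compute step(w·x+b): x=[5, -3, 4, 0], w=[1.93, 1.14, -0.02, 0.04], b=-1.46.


z = (5)·(1.93) + (-3)·(1.14) + (4)·(-0.02) + (0)·(0.04) - 1.46
  = 4.69
step(z) = 1 (z≥0)

1


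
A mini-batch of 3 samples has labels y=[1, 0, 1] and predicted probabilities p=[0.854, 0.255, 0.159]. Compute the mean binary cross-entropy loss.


L[0] = -ln(0.854) = 0.1578
L[1] = -ln(1-0.255) = -ln(0.745) = 0.2944
L[2] = -ln(0.159) = 1.8389
mean = (0.1578 + 0.2944 + 1.8389)/3 = 0.7637

0.7637


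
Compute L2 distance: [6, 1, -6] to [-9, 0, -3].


d = √((6+ 9)² + (1-0)² + (-6+ 3)²)
  = √(225 + 1 + 9)
  = √235 = 15.3297

15.3297


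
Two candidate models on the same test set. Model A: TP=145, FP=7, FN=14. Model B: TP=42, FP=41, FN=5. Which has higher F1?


Model A: P=145/152=0.9539, R=145/159=0.9119, F1=2PR/(P+R)=2TP/(2TP+FP+FN)=290/311=0.9325
Model B: P=42/83=0.506, R=42/47=0.8936, F1=2PR/(P+R)=2TP/(2TP+FP+FN)=84/130=0.6462
0.9325 > 0.6462 → Model A

Model A


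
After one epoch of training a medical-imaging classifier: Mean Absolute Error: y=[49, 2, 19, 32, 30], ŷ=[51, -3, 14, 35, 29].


Absolute errors: |49-51|=2, |2+ 3|=5, |19-14|=5, |32-35|=3, |30-29|=1
Sum = 16
MAE = 16/5 = 16/5

16/5


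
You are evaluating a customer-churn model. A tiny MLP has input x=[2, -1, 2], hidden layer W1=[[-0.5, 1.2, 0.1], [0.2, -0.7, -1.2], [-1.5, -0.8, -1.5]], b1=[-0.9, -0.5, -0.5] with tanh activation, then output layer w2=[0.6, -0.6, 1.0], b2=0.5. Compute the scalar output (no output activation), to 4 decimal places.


z1[0] = (-0.5)·(2) + (1.2)·(-1) + (0.1)·(2) - 0.9 = -2.9
z1[1] = (0.2)·(2) + (-0.7)·(-1) + (-1.2)·(2) - 0.5 = -1.8
z1[2] = (-1.5)·(2) + (-0.8)·(-1) + (-1.5)·(2) - 0.5 = -5.7
h = tanh(z1) = [-0.994, -0.9468, -1.0]
output = (0.6)·(-0.994) + (-0.6)·(-0.9468) + (1.0)·(-1.0) + 0.5 = -0.5283

-0.5283


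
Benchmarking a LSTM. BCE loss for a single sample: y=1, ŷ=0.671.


BCE = -[y·ln(p) + (1-y)·ln(1-p)]
= -1·ln(0.671) - 0
= -ln(0.671) = 0.399

0.399


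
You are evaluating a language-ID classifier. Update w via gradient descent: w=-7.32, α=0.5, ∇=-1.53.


w_new = w - α·∇
= -7.32 - 0.5·-1.53
= -7.32 + 0.765
= -6.555

-6.555


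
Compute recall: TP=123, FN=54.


Recall = TP/(TP+FN)
= 123/(123+54)
= 123/177 = 69.49%

69.49%


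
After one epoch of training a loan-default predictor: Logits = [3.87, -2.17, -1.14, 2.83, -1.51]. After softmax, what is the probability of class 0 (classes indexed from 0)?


Exponentials: e^3.87=47.9424, e^-2.17=0.1142, e^-1.14=0.3198, e^2.83=16.9455, e^-1.51=0.2209
Sum = 65.5428
Softmax = [0.7315, 0.0017, 0.0049, 0.2585, 0.0034]
p[0] = 47.9424/65.5428 = 0.7315

0.7315


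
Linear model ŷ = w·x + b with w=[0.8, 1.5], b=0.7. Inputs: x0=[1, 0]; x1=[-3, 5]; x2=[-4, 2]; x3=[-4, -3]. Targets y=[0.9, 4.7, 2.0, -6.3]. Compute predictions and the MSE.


ŷ0 = (0.8)·(1) + (1.5)·(0) + 0.7 = 1.5
ŷ1 = (0.8)·(-3) + (1.5)·(5) + 0.7 = 5.8
ŷ2 = (0.8)·(-4) + (1.5)·(2) + 0.7 = 0.5
ŷ3 = (0.8)·(-4) + (1.5)·(-3) + 0.7 = -7.0
errors² = [0.36, 1.21, 2.25, 0.49]
MSE = 4.3100/4 = 1.0775

1.0775


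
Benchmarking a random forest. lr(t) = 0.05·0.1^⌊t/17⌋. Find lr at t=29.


n_drops = ⌊29/17⌋ = 1
lr = 0.05·0.1^1 = 0.05·0.1 = 0.005

0.005


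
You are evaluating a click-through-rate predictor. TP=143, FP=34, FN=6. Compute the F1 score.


Precision = 143/177 = 0.8079
Recall = 143/149 = 0.9597
F1 = 2·P·R/(P+R) = 2·TP/(2·TP+FP+FN) = 286/(286+34+6) = 286/326 = 0.8773

0.8773


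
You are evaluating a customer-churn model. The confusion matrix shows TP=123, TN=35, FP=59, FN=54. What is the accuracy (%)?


Accuracy = (TP+TN)/(TP+TN+FP+FN)
= (123+35)/(271)
= 158/271 = 58.3%

58.3%


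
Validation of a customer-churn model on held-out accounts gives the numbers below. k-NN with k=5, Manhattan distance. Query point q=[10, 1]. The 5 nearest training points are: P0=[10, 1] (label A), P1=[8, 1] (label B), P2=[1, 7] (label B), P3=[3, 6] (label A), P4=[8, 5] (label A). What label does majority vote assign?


d(q,P0) = 0  (label A)
d(q,P1) = 2  (label B)
d(q,P2) = 15  (label B)
d(q,P3) = 12  (label A)
d(q,P4) = 6  (label A)
Votes: A=3, B=2
Majority → A

A


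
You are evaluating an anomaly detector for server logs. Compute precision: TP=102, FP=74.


Precision = TP/(TP+FP)
= 102/(102+74)
= 102/176 = 57.95%

57.95%


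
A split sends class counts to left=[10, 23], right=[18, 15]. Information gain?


Parent = [28, 38], H_parent = 0.9834
H_left = 0.885 (n=33), H_right = 0.994 (n=33)
H_children = (33/66)·0.885 + (33/66)·0.994 = 0.9395
IG = 0.9834 - 0.9395 = 0.0439

0.0439


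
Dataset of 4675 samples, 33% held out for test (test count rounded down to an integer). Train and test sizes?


Test = ⌊4675·33/100⌋ = 1542
Train = 4675 - 1542 = 3133

Train: 3133, Test: 1542


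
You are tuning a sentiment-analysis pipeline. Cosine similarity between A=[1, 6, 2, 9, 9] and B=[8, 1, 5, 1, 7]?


A·B = 1·8 + 6·1 + 2·5 + 9·1 + 9·7 = 96
‖A‖ = √203 = 14.2478, ‖B‖ = √140 = 11.8322
cos = 96/(√203·√140) = 96/√28420 = 0.5695

0.5695


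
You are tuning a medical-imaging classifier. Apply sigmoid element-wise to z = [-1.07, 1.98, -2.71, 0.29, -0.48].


σ(-1.07) = 1/(1+e^1.07) = 0.2554
σ(1.98) = 1/(1+e^-1.98) = 0.8787
σ(-2.71) = 1/(1+e^2.71) = 0.0624
σ(0.29) = 1/(1+e^-0.29) = 0.572
σ(-0.48) = 1/(1+e^0.48) = 0.3823
result = [0.2554, 0.8787, 0.0624, 0.572, 0.3823]

[0.2554, 0.8787, 0.0624, 0.572, 0.3823]


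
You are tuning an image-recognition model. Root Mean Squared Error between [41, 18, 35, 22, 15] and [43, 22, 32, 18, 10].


MSE = 70/5 = 14
RMSE = √(70/5) = 3.7417

3.7417


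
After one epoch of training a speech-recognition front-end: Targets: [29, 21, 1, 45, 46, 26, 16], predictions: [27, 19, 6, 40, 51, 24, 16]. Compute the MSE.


Squared errors: (29-27)²=4, (21-19)²=4, (1-6)²=25, (45-40)²=25, (46-51)²=25, (26-24)²=4, (16-16)²=0
Sum = 87
MSE = 87/7 = 87/7

87/7


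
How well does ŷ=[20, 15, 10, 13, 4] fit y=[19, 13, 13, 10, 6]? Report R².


ȳ = 12.2
SS_res = Σ(y-ŷ)² = 27
SS_tot = Σ(y-ȳ)² = 90.8
R² = 1 - SS_res/SS_tot = 1 - 0.2974 = 0.7026

0.7026


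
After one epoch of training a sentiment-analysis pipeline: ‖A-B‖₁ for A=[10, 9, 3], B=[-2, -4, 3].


d = |10+ 2| + |9+ 4| + |3-3|
  = 12 + 13 + 0
  = 25

25


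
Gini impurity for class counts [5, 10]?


Probabilities: [5/15, 10/15] ≈ [0.3333, 0.6667]
Σpᵢ² = (25 + 100)/15² = 125/225
Gini = 1 - Σpᵢ² = 1 - 125/225 = 0.4444

0.4444


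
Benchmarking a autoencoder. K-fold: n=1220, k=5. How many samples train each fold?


Fold size = 1220/5 = 244
Training per fold = 1220 - 244 = 976

976


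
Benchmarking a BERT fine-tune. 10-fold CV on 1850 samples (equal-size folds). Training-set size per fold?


Fold size = 1850/10 = 185
Training per fold = 1850 - 185 = 1665

1665


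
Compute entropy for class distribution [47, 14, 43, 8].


Probabilities: [47/112, 14/112, 43/112, 8/112] ≈ [0.4196, 0.125, 0.3839, 0.0714]
H = -((47/112)·log₂(47/112) + (14/112)·log₂(14/112) + (43/112)·log₂(43/112) + (8/112)·log₂(8/112))
  = 1.7029 bits

1.7029 bits


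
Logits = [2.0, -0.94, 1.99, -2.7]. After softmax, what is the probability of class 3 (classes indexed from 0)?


Exponentials: e^2.0=7.3891, e^-0.94=0.3906, e^1.99=7.3155, e^-2.7=0.0672
Sum = 15.1624
Softmax = [0.4873, 0.0258, 0.4825, 0.0044]
p[3] = 0.0672/15.1624 = 0.0044

0.0044


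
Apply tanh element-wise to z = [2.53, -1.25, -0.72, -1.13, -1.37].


tanh(2.53) = 0.9874
tanh(-1.25) = -0.8483
tanh(-0.72) = -0.6169
tanh(-1.13) = -0.811
tanh(-1.37) = -0.8787
result = [0.9874, -0.8483, -0.6169, -0.811, -0.8787]

[0.9874, -0.8483, -0.6169, -0.811, -0.8787]


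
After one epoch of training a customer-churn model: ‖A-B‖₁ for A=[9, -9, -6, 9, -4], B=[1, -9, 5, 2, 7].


d = |9-1| + |-9+ 9| + |-6-5| + |9-2| + |-4-7|
  = 8 + 0 + 11 + 7 + 11
  = 37

37


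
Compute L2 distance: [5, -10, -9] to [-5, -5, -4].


d = √((5+ 5)² + (-10+ 5)² + (-9+ 4)²)
  = √(100 + 25 + 25)
  = √150 = 12.2474

12.2474


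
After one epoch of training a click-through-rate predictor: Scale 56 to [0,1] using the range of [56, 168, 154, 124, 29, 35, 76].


min=29, max=168
(56-29)/(168-29) = 27/139 = 0.1942

0.1942


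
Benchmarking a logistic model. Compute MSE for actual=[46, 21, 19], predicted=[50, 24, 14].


Squared errors: (46-50)²=16, (21-24)²=9, (19-14)²=25
Sum = 50
MSE = 50/3 = 50/3

50/3


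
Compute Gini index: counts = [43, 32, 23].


Probabilities: [43/98, 32/98, 23/98] ≈ [0.4388, 0.3265, 0.2347]
Σpᵢ² = (1849 + 1024 + 529)/98² = 3402/9604
Gini = 1 - Σpᵢ² = 1 - 3402/9604 = 0.6458

0.6458


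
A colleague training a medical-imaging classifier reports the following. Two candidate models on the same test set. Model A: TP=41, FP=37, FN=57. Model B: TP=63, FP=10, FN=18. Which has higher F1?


Model A: P=41/78=0.5256, R=41/98=0.4184, F1=2PR/(P+R)=2TP/(2TP+FP+FN)=82/176=0.4659
Model B: P=63/73=0.863, R=63/81=0.7778, F1=2PR/(P+R)=2TP/(2TP+FP+FN)=126/154=0.8182
0.4659 < 0.8182 → Model B

Model B


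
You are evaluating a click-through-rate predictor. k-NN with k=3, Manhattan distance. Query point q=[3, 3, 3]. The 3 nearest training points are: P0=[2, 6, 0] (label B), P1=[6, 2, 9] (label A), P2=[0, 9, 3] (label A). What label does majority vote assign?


d(q,P0) = 7  (label B)
d(q,P1) = 10  (label A)
d(q,P2) = 9  (label A)
Votes: A=2, B=1
Majority → A

A


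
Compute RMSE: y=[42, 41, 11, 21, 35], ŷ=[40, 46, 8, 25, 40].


MSE = 79/5 = 15.8
RMSE = √(79/5) = 3.9749

3.9749


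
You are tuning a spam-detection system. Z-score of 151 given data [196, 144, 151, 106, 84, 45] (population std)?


μ = 121, σ = 49.0306
z = (151 - 121)/49.0306 = 0.6119

0.6119


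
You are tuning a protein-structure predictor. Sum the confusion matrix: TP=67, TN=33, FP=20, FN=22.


Total = TP + TN + FP + FN
= 67 + 33 + 20 + 22
= 142
(Predicted positive: 87, predicted negative: 55)

142


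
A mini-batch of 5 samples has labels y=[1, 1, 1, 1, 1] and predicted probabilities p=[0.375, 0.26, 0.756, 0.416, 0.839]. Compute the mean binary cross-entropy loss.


L[0] = -ln(0.375) = 0.9808
L[1] = -ln(0.26) = 1.3471
L[2] = -ln(0.756) = 0.2797
L[3] = -ln(0.416) = 0.8771
L[4] = -ln(0.839) = 0.1755
mean = (0.9808 + 1.3471 + 0.2797 + 0.8771 + 0.1755)/5 = 0.732

0.732


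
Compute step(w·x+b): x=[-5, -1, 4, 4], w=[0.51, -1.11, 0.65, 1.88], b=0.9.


z = (-5)·(0.51) + (-1)·(-1.11) + (4)·(0.65) + (4)·(1.88) + 0.9
  = 9.58
step(z) = 1 (z≥0)

1


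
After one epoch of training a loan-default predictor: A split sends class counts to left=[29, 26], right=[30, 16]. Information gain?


Parent = [59, 42], H_parent = 0.9795
H_left = 0.9979 (n=55), H_right = 0.9321 (n=46)
H_children = (55/101)·0.9979 + (46/101)·0.9321 = 0.9679
IG = 0.9795 - 0.9679 = 0.0116

0.0116


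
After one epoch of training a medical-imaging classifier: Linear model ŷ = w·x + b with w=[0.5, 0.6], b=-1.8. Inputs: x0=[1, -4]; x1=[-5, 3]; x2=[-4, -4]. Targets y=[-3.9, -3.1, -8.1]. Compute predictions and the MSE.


ŷ0 = (0.5)·(1) + (0.6)·(-4) - 1.8 = -3.7
ŷ1 = (0.5)·(-5) + (0.6)·(3) - 1.8 = -2.5
ŷ2 = (0.5)·(-4) + (0.6)·(-4) - 1.8 = -6.2
errors² = [0.04, 0.36, 3.61]
MSE = 4.0100/3 = 1.3367

1.3367
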